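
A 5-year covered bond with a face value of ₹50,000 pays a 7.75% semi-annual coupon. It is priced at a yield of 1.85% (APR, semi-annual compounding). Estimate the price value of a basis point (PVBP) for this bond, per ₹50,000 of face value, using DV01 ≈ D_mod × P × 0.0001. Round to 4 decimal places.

₹27.5430

Periodic yield y = 0.00925.
  t   CF        PV=CF/(1+0.00925)^t    t·PV
  1     1,937.50     1,919.7424     1,919.7424
  2     1,937.50     1,902.1475     3,804.2950
  3     1,937.50     1,884.7139     5,654.1417
  4     1,937.50     1,867.4401     7,469.7604
  5     1,937.50     1,850.3246     9,251.6230
  6     1,937.50     1,833.3660    11,000.1957
  7     1,937.50     1,816.5628    12,715.9393
  8     1,937.50     1,799.9136    14,399.3084
  9     1,937.50     1,783.4169    16,050.7525
  10   51,937.50    47,368.9175   473,689.1752
  Σ                 64,026.5452   555,954.9336
P = 64,026.5452; D_Mac = 8.68319 half-year periods = 4.34160 yrs; D_mod = 4.30181 yrs.
DV01 ≈ 4.30181 × 64,026.5452 × 0.0001 = 27.542974.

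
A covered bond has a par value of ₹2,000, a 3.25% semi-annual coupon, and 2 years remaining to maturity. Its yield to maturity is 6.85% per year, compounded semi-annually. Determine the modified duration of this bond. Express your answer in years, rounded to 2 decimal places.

Periodic yield y = 0.03425. First find Macaulay duration:
  t   CF        PV=CF/(1+0.03425)^t    t·PV
  1        32.50        31.4237        31.4237
  2        32.50        30.3831        60.7662
  3        32.50        29.3770        88.1309
  4     2,032.50     1,776.3496     7,105.3983
  Σ                  1,867.5334     7,285.7191
P = 1,867.5334; Macaulay duration = 7,285.7191 / 1,867.5334 = 3.90125 half-year periods = 1.95063 years.
Modified duration = D_Mac / (1 + y) = 1.95063 / 1.03425 = 1.88603 years.

1.89 years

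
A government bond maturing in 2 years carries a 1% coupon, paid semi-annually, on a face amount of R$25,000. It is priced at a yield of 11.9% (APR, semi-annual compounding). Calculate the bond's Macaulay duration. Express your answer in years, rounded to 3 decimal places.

Periodic yield y = 0.0595. Discount each cash flow and weight by its period:
  t   CF        PV=CF/(1+0.0595)^t    t·PV
  1       125.00       117.9802       117.9802
  2       125.00       111.3546       222.7092
  3       125.00       105.1011       315.3032
  4    25,125.00    19,938.9473    79,755.7893
  Σ                 20,273.3832    80,411.7819
Price P = Σ PV = 20,273.3832.
Macaulay duration = Σ(t·PV) / P = 80,411.7819 / 20,273.3832 = 3.96637 half-year periods.
In years: 3.96637 / 2 = 1.98319 years.

1.983 years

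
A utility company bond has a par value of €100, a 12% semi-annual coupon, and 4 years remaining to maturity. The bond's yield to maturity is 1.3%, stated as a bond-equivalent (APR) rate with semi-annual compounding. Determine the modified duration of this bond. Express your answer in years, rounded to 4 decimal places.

Periodic yield y = 0.0065. First find Macaulay duration:
  t   CF        PV=CF/(1+0.0065)^t    t·PV
  1         6.00         5.9613         5.9613
  2         6.00         5.9228        11.8455
  3         6.00         5.8845        17.6535
  4         6.00         5.8465        23.3860
  5         6.00         5.8087        29.0437
  6         6.00         5.7712        34.6274
  7         6.00         5.7340        40.1377
  8       106.00       100.6458       805.1664
  Σ                    141.5747       967.8215
P = 141.5747; Macaulay duration = 967.8215 / 141.5747 = 6.83612 half-year periods = 3.41806 years.
Modified duration = D_Mac / (1 + y) = 3.41806 / 1.0065 = 3.39598 years.

3.3960 years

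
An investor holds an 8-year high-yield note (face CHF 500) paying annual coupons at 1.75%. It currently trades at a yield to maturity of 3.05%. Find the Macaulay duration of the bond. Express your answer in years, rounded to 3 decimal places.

Periodic yield y = 0.0305. Discount each cash flow and weight by its year:
  t   CF        PV=CF/(1+0.0305)^t    t·PV
  1         8.75         8.4910         8.4910
  2         8.75         8.2397        16.4794
  3         8.75         7.9958        23.9875
  4         8.75         7.7592        31.0367
  5         8.75         7.5295        37.6477
  6         8.75         7.3067        43.8401
  7         8.75         7.0904        49.6330
  8       508.75       400.0557     3,200.4455
  Σ                    454.4681     3,411.5609
Price P = Σ PV = 454.4681.
Macaulay duration = Σ(t·PV) / P = 3,411.5609 / 454.4681 = 7.50671 years.

7.507 years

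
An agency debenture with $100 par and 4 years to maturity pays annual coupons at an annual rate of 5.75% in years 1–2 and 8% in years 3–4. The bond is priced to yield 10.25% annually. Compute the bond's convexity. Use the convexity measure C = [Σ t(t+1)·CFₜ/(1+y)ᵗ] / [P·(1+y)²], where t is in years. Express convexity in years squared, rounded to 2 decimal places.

14.53

With y = 0.1025:
  t   CF        PV=CF/(1+0.1025)^t    t·PV        t(t+1)·PV
  1         5.75         5.2154         5.2154          10.4308
  2         5.75         4.7305         9.4611          28.3832
  3         8.00         5.9697        17.9092          71.6367
  4       108.00        73.0987       292.3946       1,461.9730
  Σ                     89.0143       324.9803       1,572.4238
P = 89.0143.
Convexity = Σ t(t+1)·PV / [P·(1+y)²] = 1,572.4238 / (89.0143 × 1.215506) = 14.53291.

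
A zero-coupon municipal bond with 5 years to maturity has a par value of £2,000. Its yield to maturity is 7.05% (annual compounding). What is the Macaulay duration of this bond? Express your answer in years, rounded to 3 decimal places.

5.000 years

A zero-coupon bond has a single cash flow at maturity, so its Macaulay duration equals its maturity: 5 years.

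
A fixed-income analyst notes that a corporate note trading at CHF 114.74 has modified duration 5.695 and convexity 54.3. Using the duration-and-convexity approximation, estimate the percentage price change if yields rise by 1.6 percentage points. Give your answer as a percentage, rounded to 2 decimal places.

Duration effect: -D_mod·Δy = -5.695 × (+0.016) = -0.091120
Convexity effect: ½·C·(Δy)² = 0.5 × 54.3 × (0.016)² = +0.0069504
ΔP/P ≈ -0.091120 + 0.0069504 = -0.0841696
= -8.41696%.

-8.42%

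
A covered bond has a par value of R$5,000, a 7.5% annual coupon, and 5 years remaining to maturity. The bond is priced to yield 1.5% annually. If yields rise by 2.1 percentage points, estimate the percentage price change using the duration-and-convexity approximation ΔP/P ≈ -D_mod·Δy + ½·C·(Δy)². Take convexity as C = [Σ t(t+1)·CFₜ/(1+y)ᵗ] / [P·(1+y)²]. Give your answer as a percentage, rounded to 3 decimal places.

With y = 0.015:
  t   CF        PV=CF/(1+0.015)^t    t·PV        t(t+1)·PV
  1       375.00       369.4581       369.4581         738.9163
  2       375.00       363.9982       727.9963       2,183.9889
  3       375.00       358.6189     1,075.8566       4,303.4265
  4       375.00       353.3191     1,413.2763       7,066.3817
  5     5,375.00     4,989.3992    24,946.9962     149,681.9775
  Σ                  6,434.7935    28,533.5836     163,974.6909
P = 6,434.7935; D_Mac = 4.43427 yrs; D_mod = 4.36873 yrs; C = 24.73490.
Duration effect: -4.36873 × (+0.021) = -0.091743
Convexity effect: 0.5 × 24.73490 × (0.021)² = +0.0054540
ΔP/P ≈ -0.091743 + 0.0054540 = -0.086289 = -8.6289%.

-8.629%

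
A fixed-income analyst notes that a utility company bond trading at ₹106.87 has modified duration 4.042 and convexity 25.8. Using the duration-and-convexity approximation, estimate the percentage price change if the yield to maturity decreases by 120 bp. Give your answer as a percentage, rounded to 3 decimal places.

+5.036%

Duration effect: -D_mod·Δy = -4.042 × (-0.012) = +0.048504
Convexity effect: ½·C·(Δy)² = 0.5 × 25.8 × (-0.012)² = +0.0018576
ΔP/P ≈ +0.048504 + 0.0018576 = +0.0503616
= +5.03616%.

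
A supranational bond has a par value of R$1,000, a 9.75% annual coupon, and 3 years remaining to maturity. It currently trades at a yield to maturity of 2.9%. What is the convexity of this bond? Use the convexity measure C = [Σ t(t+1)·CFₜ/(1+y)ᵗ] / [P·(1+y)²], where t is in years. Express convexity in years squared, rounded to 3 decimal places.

10.147

With y = 0.029:
  t   CF        PV=CF/(1+0.029)^t    t·PV        t(t+1)·PV
  1        97.50        94.7522        94.7522         189.5044
  2        97.50        92.0818       184.1636         552.4909
  3     1,097.50     1,007.2990     3,021.8970      12,087.5881
  Σ                  1,194.1330     3,300.8128      12,829.5833
P = 1,194.1330.
Convexity = Σ t(t+1)·PV / [P·(1+y)²] = 12,829.5833 / (1,194.1330 × 1.058841) = 10.14680.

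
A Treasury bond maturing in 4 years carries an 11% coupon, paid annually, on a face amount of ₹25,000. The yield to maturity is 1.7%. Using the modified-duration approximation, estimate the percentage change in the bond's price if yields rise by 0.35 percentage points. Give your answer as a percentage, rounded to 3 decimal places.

Periodic yield y = 0.017. Modified duration first:
  t   CF        PV=CF/(1+0.017)^t    t·PV
  1     2,750.00     2,704.0315     2,704.0315
  2     2,750.00     2,658.8313     5,317.6627
  3     2,750.00     2,614.3868     7,843.1603
  4    27,750.00    25,940.5498   103,762.1990
  Σ                 33,917.7993   119,627.0534
P = 33,917.7993; D_Mac = 3.52697 yrs; D_mod = 3.52697/(1+0.017) = 3.46801 yrs.
ΔP/P ≈ -D_mod · Δy = -3.46801 × (+0.0035) = -0.012138 = -1.2138%.

-1.214%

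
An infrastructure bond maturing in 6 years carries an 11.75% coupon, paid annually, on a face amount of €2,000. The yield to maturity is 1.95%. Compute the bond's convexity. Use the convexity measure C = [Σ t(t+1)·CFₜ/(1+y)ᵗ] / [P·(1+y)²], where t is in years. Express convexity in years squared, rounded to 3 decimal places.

With y = 0.0195:
  t   CF        PV=CF/(1+0.0195)^t    t·PV        t(t+1)·PV
  1       235.00       230.5051       230.5051         461.0103
  2       235.00       226.0963       452.1925       1,356.5776
  3       235.00       221.7717       665.3152       2,661.2607
  4       235.00       217.5299       870.1196       4,350.5978
  5       235.00       213.3692     1,066.8460       6,401.0757
  6     2,235.00     1,990.4632    11,942.7790      83,599.4533
  Σ                  3,099.7354    15,227.7574      98,829.9754
P = 3,099.7354.
Convexity = Σ t(t+1)·PV / [P·(1+y)²] = 98,829.9754 / (3,099.7354 × 1.039380) = 30.67536.

30.675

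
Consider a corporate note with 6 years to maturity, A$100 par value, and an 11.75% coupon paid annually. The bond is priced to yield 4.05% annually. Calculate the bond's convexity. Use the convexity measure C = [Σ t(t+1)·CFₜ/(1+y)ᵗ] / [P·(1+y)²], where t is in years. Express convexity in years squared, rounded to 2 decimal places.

With y = 0.0405:
  t   CF        PV=CF/(1+0.0405)^t    t·PV        t(t+1)·PV
  1        11.75        11.2926        11.2926          22.5853
  2        11.75        10.8531        21.7062          65.1186
  3        11.75        10.4307        31.2920         125.1679
  4        11.75        10.0247        40.0986         200.4931
  5        11.75         9.6345        48.1723         289.0338
  6       111.75        88.0633       528.3799       3,698.6592
  Σ                    140.2988       680.9416       4,401.0579
P = 140.2988.
Convexity = Σ t(t+1)·PV / [P·(1+y)²] = 4,401.0579 / (140.2988 × 1.082640) = 28.97469.

28.97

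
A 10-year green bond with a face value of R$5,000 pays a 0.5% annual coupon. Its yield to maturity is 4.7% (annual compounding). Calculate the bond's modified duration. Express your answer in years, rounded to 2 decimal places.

9.28 years

Periodic yield y = 0.047. First find Macaulay duration:
  t   CF        PV=CF/(1+0.047)^t    t·PV
  1        25.00        23.8777        23.8777
  2        25.00        22.8059        45.6117
  3        25.00        21.7821        65.3463
  4        25.00        20.8043        83.2172
  5        25.00        19.8704        99.3520
  6        25.00        18.9784       113.8705
  7        25.00        18.1265       126.8853
  8        25.00        17.3128       138.5022
  9        25.00        16.5356       148.8204
  10    5,025.00     3,174.4555    31,744.5554
  Σ                  3,354.5492    32,590.0388
P = 3,354.5492; Macaulay duration = 32,590.0388 / 3,354.5492 = 9.71518 years.
Modified duration = D_Mac / (1 + y) = 9.71518 / 1.047 = 9.27906 years.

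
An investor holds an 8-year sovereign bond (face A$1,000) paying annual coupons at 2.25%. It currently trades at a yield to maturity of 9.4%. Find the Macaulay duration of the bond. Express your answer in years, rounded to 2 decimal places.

7.20 years

Periodic yield y = 0.094. Discount each cash flow and weight by its year:
  t   CF        PV=CF/(1+0.094)^t    t·PV
  1        22.50        20.5667        20.5667
  2        22.50        18.7996        37.5991
  3        22.50        17.1842        51.5527
  4        22.50        15.7077        62.8309
  5        22.50        14.3581        71.7903
  6        22.50        13.1244        78.7462
  7        22.50        11.9967        83.9768
  8     1,022.50       498.3388     3,986.7108
  Σ                    610.0762     4,393.7736
Price P = Σ PV = 610.0762.
Macaulay duration = Σ(t·PV) / P = 4,393.7736 / 610.0762 = 7.20201 years.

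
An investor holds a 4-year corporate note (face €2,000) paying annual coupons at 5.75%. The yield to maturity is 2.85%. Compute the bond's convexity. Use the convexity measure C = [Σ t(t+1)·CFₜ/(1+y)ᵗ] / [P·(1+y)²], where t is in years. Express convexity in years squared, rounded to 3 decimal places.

With y = 0.0285:
  t   CF        PV=CF/(1+0.0285)^t    t·PV        t(t+1)·PV
  1       115.00       111.8133       111.8133         223.6266
  2       115.00       108.7149       217.4299         652.2897
  3       115.00       105.7024       317.1073       1,268.4291
  4     2,115.00     1,890.1366     7,560.5463      37,802.7316
  Σ                  2,216.3673     8,206.8968      39,947.0771
P = 2,216.3673.
Convexity = Σ t(t+1)·PV / [P·(1+y)²] = 39,947.0771 / (2,216.3673 × 1.057812) = 17.03863.

17.039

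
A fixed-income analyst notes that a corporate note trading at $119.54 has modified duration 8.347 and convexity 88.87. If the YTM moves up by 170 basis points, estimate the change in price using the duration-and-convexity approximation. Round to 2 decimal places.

-$15.43

Duration effect: -D_mod·Δy = -8.347 × (+0.017) = -0.141899
Convexity effect: ½·C·(Δy)² = 0.5 × 88.87 × (0.017)² = +0.012841715
ΔP/P ≈ -0.141899 + 0.012841715 = -0.129057285
ΔP ≈ 119.54 × (-0.129057285) = -15.4275078489.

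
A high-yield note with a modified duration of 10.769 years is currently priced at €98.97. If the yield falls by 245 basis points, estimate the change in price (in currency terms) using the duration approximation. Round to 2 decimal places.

Duration approximation: ΔP/P ≈ -D_mod · Δy = -10.769 × (-0.0245) = +0.2638405.
ΔP ≈ 98.97 × (+0.2638405) = +26.112294285.

+€26.11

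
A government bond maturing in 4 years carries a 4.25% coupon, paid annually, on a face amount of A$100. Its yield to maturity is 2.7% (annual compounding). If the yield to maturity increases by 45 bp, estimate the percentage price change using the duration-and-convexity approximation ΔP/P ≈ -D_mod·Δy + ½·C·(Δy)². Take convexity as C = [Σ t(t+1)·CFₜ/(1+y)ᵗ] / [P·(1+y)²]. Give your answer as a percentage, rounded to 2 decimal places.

-1.63%

With y = 0.027:
  t   CF        PV=CF/(1+0.027)^t    t·PV        t(t+1)·PV
  1         4.25         4.1383         4.1383           8.2765
  2         4.25         4.0295         8.0589          24.1768
  3         4.25         3.9235        11.7706          47.0824
  4       104.25        93.7118       374.8472       1,874.2360
  Σ                    105.8031       398.8150       1,953.7718
P = 105.8031; D_Mac = 3.76941 yrs; D_mod = 3.67031 yrs; C = 17.50792.
Duration effect: -3.67031 × (+0.0045) = -0.016516
Convexity effect: 0.5 × 17.50792 × (0.0045)² = +0.0001773
ΔP/P ≈ -0.016516 + 0.0001773 = -0.016339 = -1.6339%.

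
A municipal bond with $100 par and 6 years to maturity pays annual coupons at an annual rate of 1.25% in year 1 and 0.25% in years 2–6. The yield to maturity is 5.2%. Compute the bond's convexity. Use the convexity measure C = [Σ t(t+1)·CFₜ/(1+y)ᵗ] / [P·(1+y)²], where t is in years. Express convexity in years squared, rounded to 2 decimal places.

With y = 0.052:
  t   CF        PV=CF/(1+0.052)^t    t·PV        t(t+1)·PV
  1         1.25         1.1882         1.1882           2.3764
  2         0.25         0.2259         0.4518           1.3554
  3         0.25         0.2147         0.6442           2.5768
  4         0.25         0.2041         0.8165           4.0823
  5         0.25         0.1940         0.9701           5.8208
  6       100.25        73.9588       443.7529       3,106.2702
  Σ                     75.9858       447.8237       3,122.4819
P = 75.9858.
Convexity = Σ t(t+1)·PV / [P·(1+y)²] = 3,122.4819 / (75.9858 × 1.106704) = 37.13095.

37.13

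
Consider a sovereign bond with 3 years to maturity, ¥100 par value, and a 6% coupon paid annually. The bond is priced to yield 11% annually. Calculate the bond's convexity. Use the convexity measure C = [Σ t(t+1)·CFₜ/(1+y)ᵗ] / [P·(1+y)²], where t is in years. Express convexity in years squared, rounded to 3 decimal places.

With y = 0.11:
  t   CF        PV=CF/(1+0.11)^t    t·PV        t(t+1)·PV
  1         6.00         5.4054         5.4054          10.8108
  2         6.00         4.8697         9.7395          29.2184
  3       106.00        77.5063       232.5189         930.0754
  Σ                     87.7814       247.6637         970.1047
P = 87.7814.
Convexity = Σ t(t+1)·PV / [P·(1+y)²] = 970.1047 / (87.7814 × 1.232100) = 8.96954.

8.970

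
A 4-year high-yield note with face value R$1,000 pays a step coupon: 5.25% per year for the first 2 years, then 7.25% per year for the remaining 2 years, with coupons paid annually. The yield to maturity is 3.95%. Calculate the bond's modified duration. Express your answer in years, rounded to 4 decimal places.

Periodic yield y = 0.0395. First find Macaulay duration:
  t   CF        PV=CF/(1+0.0395)^t    t·PV
  1        52.50        50.5051        50.5051
  2        52.50        48.5859        97.1718
  3        72.50        64.5453       193.6359
  4     1,072.50       918.5426     3,674.1706
  Σ                  1,082.1789     4,015.4833
P = 1,082.1789; Macaulay duration = 4,015.4833 / 1,082.1789 = 3.71055 years.
Modified duration = D_Mac / (1 + y) = 3.71055 / 1.0395 = 3.56956 years.

3.5696 years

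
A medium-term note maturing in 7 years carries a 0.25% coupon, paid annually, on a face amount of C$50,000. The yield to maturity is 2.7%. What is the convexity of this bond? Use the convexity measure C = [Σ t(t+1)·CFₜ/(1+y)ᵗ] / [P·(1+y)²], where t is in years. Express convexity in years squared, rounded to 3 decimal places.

With y = 0.027:
  t   CF        PV=CF/(1+0.027)^t    t·PV        t(t+1)·PV
  1       125.00       121.7137       121.7137         243.4275
  2       125.00       118.5139       237.0277         711.0831
  3       125.00       115.3981       346.1943       1,384.7773
  4       125.00       112.3643       449.4571       2,247.2854
  5       125.00       109.4102       547.0510       3,282.3059
  6       125.00       106.5338       639.2027       4,474.4189
  7    50,125.00    41,596.9301   291,178.5107   2,329,428.0859
  Σ                 42,280.8640   293,519.1573   2,341,771.3840
P = 42,280.8640.
Convexity = Σ t(t+1)·PV / [P·(1+y)²] = 2,341,771.3840 / (42,280.8640 × 1.054729) = 52.51214.

52.512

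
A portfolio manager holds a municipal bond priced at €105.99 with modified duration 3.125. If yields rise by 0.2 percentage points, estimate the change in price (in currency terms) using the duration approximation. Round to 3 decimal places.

Duration approximation: ΔP/P ≈ -D_mod · Δy = -3.125 × (+0.002) = -0.006250.
ΔP ≈ 105.99 × (-0.006250) = -0.6624375.

-€0.662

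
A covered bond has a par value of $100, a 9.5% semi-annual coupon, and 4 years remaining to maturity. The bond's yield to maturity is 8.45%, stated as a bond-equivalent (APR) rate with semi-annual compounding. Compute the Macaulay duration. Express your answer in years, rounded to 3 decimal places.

3.431 years

Periodic yield y = 0.04225. Discount each cash flow and weight by its period:
  t   CF        PV=CF/(1+0.04225)^t    t·PV
  1         4.75         4.5574         4.5574
  2         4.75         4.3727         8.7454
  3         4.75         4.1954        12.5863
  4         4.75         4.0254        16.1015
  5         4.75         3.8622        19.3110
  6         4.75         3.7056        22.2338
  7         4.75         3.5554        24.8879
  8       104.75        75.2279       601.8230
  Σ                    103.5021       710.2463
Price P = Σ PV = 103.5021.
Macaulay duration = Σ(t·PV) / P = 710.2463 / 103.5021 = 6.86215 half-year periods.
In years: 6.86215 / 2 = 3.43107 years.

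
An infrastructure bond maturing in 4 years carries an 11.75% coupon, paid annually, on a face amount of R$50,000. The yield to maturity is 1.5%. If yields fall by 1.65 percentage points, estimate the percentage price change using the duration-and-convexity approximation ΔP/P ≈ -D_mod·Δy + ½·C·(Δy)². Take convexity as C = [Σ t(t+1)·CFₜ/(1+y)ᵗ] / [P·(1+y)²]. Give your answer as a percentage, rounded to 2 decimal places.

+5.92%

With y = 0.015:
  t   CF        PV=CF/(1+0.015)^t    t·PV        t(t+1)·PV
  1     5,875.00     5,788.1773     5,788.1773      11,576.3547
  2     5,875.00     5,702.6378    11,405.2755      34,215.8266
  3     5,875.00     5,618.3623    16,855.0870      67,420.3481
  4    55,875.00    52,644.5439   210,578.1755   1,052,890.8773
  Σ                 69,753.7213   244,626.7154   1,166,103.4067
P = 69,753.7213; D_Mac = 3.50701 yrs; D_mod = 3.45518 yrs; C = 16.22698.
Duration effect: -3.45518 × (-0.0165) = +0.057010
Convexity effect: 0.5 × 16.22698 × (-0.0165)² = +0.0022089
ΔP/P ≈ +0.057010 + 0.0022089 = +0.059219 = +5.9219%.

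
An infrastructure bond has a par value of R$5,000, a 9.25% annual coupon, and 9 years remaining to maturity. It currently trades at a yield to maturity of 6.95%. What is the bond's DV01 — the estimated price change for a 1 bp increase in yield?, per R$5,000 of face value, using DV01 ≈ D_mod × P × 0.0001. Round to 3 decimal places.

R$3.584

Periodic yield y = 0.0695.
  t   CF        PV=CF/(1+0.0695)^t    t·PV
  1       462.50       432.4451       432.4451
  2       462.50       404.3432       808.6864
  3       462.50       378.0675     1,134.2026
  4       462.50       353.4993     1,413.9973
  5       462.50       330.5276     1,652.6382
  6       462.50       309.0488     1,854.2926
  7       462.50       288.9656     2,022.7595
  8       462.50       270.1876     2,161.5009
  9     5,462.50     2,983.7632    26,853.8686
  Σ                  5,750.8480    38,334.3911
P = 5,750.8480; D_Mac = 6.66587 yrs; D_mod = 6.23270 yrs.
DV01 ≈ 6.23270 × 5,750.8480 × 0.0001 = 3.584328.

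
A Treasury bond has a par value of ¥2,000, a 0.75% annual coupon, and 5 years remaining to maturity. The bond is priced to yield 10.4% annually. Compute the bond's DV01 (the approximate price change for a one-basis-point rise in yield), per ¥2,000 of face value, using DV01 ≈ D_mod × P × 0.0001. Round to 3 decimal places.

Periodic yield y = 0.104.
  t   CF        PV=CF/(1+0.104)^t    t·PV
  1        15.00        13.5870        13.5870
  2        15.00        12.3070        24.6141
  3        15.00        11.1477        33.4430
  4        15.00        10.0975        40.3901
  5     2,015.00     1,228.6542     6,143.2712
  Σ                  1,275.7934     6,255.3053
P = 1,275.7934; D_Mac = 4.90307 yrs; D_mod = 4.44119 yrs.
DV01 ≈ 4.44119 × 1,275.7934 × 0.0001 = 0.566604.

¥0.567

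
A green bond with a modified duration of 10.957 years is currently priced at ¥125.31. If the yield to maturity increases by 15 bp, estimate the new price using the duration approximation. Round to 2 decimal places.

¥123.25

Duration approximation: ΔP/P ≈ -D_mod · Δy = -10.957 × (+0.0015) = -0.0164355.
New price ≈ 125.31 × (1 - 0.0164355) = 123.250467495.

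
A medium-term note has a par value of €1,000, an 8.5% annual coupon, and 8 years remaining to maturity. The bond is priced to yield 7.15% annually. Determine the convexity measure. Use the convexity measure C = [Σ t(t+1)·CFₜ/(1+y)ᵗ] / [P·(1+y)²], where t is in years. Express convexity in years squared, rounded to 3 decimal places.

44.174

With y = 0.0715:
  t   CF        PV=CF/(1+0.0715)^t    t·PV        t(t+1)·PV
  1        85.00        79.3280        79.3280         158.6561
  2        85.00        74.0346       148.0691         444.2074
  3        85.00        69.0943       207.2830         829.1319
  4        85.00        64.4837       257.9350       1,289.6748
  5        85.00        60.1808       300.9041       1,805.4244
  6        85.00        56.1650       336.9901       2,358.9306
  7        85.00        52.4172       366.9203       2,935.3624
  8     1,085.00       624.4423     4,995.5386      44,959.8477
  Σ                  1,080.1460     6,692.9682      54,781.2354
P = 1,080.1460.
Convexity = Σ t(t+1)·PV / [P·(1+y)²] = 54,781.2354 / (1,080.1460 × 1.148112) = 44.17382.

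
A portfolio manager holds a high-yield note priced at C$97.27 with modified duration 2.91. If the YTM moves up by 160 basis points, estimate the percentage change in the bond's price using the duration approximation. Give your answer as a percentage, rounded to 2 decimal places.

-4.66%

Duration approximation: ΔP/P ≈ -D_mod · Δy = -2.91 × (+0.016) = -0.046560.
As a percentage: -4.6560%.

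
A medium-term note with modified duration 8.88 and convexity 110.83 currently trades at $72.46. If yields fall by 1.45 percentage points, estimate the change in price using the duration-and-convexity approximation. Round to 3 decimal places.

Duration effect: -D_mod·Δy = -8.88 × (-0.0145) = +0.128760
Convexity effect: ½·C·(Δy)² = 0.5 × 110.83 × (-0.0145)² = +0.01165100375
ΔP/P ≈ +0.128760 + 0.01165100375 = +0.14041100375
ΔP ≈ 72.46 × (+0.14041100375) = +10.174181331725.

+$10.174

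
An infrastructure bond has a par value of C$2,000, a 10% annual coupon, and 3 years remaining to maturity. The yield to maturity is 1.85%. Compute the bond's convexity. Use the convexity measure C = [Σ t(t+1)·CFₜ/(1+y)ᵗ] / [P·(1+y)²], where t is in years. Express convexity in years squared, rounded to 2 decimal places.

10.35

With y = 0.0185:
  t   CF        PV=CF/(1+0.0185)^t    t·PV        t(t+1)·PV
  1       200.00       196.3672       196.3672         392.7344
  2       200.00       192.8004       385.6008       1,156.8024
  3     2,200.00     2,082.2822     6,246.8465      24,987.3861
  Σ                  2,471.4498     6,828.8145      26,536.9229
P = 2,471.4498.
Convexity = Σ t(t+1)·PV / [P·(1+y)²] = 26,536.9229 / (2,471.4498 × 1.037342) = 10.35087.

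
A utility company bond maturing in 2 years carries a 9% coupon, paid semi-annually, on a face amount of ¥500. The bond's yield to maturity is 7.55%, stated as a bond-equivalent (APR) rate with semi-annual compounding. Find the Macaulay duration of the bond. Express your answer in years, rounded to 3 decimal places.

Periodic yield y = 0.03775. Discount each cash flow and weight by its period:
  t   CF        PV=CF/(1+0.03775)^t    t·PV
  1        22.50        21.6815        21.6815
  2        22.50        20.8928        41.7856
  3        22.50        20.1328        60.3984
  4       522.50       450.5213     1,802.0852
  Σ                    513.2284     1,925.9508
Price P = Σ PV = 513.2284.
Macaulay duration = Σ(t·PV) / P = 1,925.9508 / 513.2284 = 3.75262 half-year periods.
In years: 3.75262 / 2 = 1.87631 years.

1.876 years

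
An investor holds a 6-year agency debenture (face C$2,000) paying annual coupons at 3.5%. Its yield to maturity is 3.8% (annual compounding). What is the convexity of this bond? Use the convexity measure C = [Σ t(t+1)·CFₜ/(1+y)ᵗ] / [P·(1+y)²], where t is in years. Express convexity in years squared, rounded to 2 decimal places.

34.77

With y = 0.038:
  t   CF        PV=CF/(1+0.038)^t    t·PV        t(t+1)·PV
  1        70.00        67.4374        67.4374         134.8748
  2        70.00        64.9686       129.9371         389.8114
  3        70.00        62.5901       187.7704         751.0818
  4        70.00        60.2988       241.1952       1,205.9759
  5        70.00        58.0913       290.4566       1,742.7397
  6     2,070.00     1,654.9551     9,929.7308      69,508.1156
  Σ                  1,968.3414    10,846.5276      73,732.5992
P = 1,968.3414.
Convexity = Σ t(t+1)·PV / [P·(1+y)²] = 73,732.5992 / (1,968.3414 × 1.077444) = 34.76678.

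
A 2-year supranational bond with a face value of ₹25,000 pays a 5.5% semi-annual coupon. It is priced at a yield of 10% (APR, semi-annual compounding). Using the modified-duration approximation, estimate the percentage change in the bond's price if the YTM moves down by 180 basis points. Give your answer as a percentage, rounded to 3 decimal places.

Periodic yield y = 0.05. Modified duration first:
  t   CF        PV=CF/(1+0.05)^t    t·PV
  1       687.50       654.7619       654.7619
  2       687.50       623.5828     1,247.1655
  3       687.50       593.8883     1,781.6650
  4    25,687.50    21,133.1698    84,532.6793
  Σ                 23,005.4028    88,216.2718
P = 23,005.4028; D_Mac = 3.83459 half-year periods = 1.91729 yrs; D_mod = 1.91729/(1+0.05) = 1.82599 yrs.
ΔP/P ≈ -D_mod · Δy = -1.82599 × (-0.018) = +0.032868 = +3.2868%.

+3.287%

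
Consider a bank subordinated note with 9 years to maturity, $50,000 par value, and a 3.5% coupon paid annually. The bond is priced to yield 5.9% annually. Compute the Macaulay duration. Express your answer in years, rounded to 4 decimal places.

Periodic yield y = 0.059. Discount each cash flow and weight by its year:
  t   CF        PV=CF/(1+0.059)^t    t·PV
  1     1,750.00     1,652.5024     1,652.5024
  2     1,750.00     1,560.4366     3,120.8732
  3     1,750.00     1,473.5001     4,420.5003
  4     1,750.00     1,391.4071     5,565.6283
  5     1,750.00     1,313.8877     6,569.4385
  6     1,750.00     1,240.6872     7,444.1230
  7     1,750.00     1,171.5648     8,200.9538
  8     1,750.00     1,106.2935     8,850.3481
  9    51,750.00    30,892.0489   278,028.4398
  Σ                 41,802.3282   323,852.8074
Price P = Σ PV = 41,802.3282.
Macaulay duration = Σ(t·PV) / P = 323,852.8074 / 41,802.3282 = 7.74724 years.

7.7472 years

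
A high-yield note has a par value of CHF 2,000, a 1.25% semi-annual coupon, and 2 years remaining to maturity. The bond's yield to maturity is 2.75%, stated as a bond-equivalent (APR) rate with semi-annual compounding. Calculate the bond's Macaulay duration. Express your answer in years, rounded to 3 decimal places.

Periodic yield y = 0.01375. Discount each cash flow and weight by its period:
  t   CF        PV=CF/(1+0.01375)^t    t·PV
  1        12.50        12.3305        12.3305
  2        12.50        12.1632        24.3264
  3        12.50        11.9982        35.9947
  4     2,012.50     1,905.5152     7,622.0608
  Σ                  1,942.0071     7,694.7124
Price P = Σ PV = 1,942.0071.
Macaulay duration = Σ(t·PV) / P = 7,694.7124 / 1,942.0071 = 3.96225 half-year periods.
In years: 3.96225 / 2 = 1.98112 years.

1.981 years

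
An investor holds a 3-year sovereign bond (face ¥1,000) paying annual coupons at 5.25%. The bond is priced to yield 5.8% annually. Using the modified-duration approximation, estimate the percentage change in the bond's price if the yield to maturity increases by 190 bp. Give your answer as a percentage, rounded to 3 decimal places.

-5.121%

Periodic yield y = 0.058. Modified duration first:
  t   CF        PV=CF/(1+0.058)^t    t·PV
  1        52.50        49.6219        49.6219
  2        52.50        46.9016        93.8033
  3     1,052.50       888.7203     2,666.1609
  Σ                    985.2439     2,809.5861
P = 985.2439; D_Mac = 2.85167 yrs; D_mod = 2.85167/(1+0.058) = 2.69534 yrs.
ΔP/P ≈ -D_mod · Δy = -2.69534 × (+0.019) = -0.051211 = -5.1211%.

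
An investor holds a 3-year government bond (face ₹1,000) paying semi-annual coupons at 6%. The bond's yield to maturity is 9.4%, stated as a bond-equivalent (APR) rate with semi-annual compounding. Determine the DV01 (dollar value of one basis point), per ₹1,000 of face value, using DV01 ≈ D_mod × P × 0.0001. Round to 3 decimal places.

Periodic yield y = 0.047.
  t   CF        PV=CF/(1+0.047)^t    t·PV
  1        30.00        28.6533        28.6533
  2        30.00        27.3670        54.7341
  3        30.00        26.1385        78.4156
  4        30.00        24.9652        99.8607
  5        30.00        23.8445       119.2224
  6     1,030.00       781.9107     4,691.4640
  Σ                    912.8792     5,072.3500
P = 912.8792; D_Mac = 5.55643 half-year periods = 2.77822 yrs; D_mod = 2.65350 yrs.
DV01 ≈ 2.65350 × 912.8792 × 0.0001 = 0.242233.

₹0.242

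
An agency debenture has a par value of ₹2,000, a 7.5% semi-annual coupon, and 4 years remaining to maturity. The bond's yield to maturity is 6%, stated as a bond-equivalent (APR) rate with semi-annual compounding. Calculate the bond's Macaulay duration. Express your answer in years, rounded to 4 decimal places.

Periodic yield y = 0.03. Discount each cash flow and weight by its period:
  t   CF        PV=CF/(1+0.03)^t    t·PV
  1        75.00        72.8155        72.8155
  2        75.00        70.6947       141.3894
  3        75.00        68.6356       205.9069
  4        75.00        66.6365       266.5461
  5        75.00        64.6957       323.4783
  6        75.00        62.8113       376.8679
  7        75.00        60.9819       426.8730
  8     2,075.00     1,638.0242    13,104.1933
  Σ                  2,105.2954    14,918.0705
Price P = Σ PV = 2,105.2954.
Macaulay duration = Σ(t·PV) / P = 14,918.0705 / 2,105.2954 = 7.08598 half-year periods.
In years: 7.08598 / 2 = 3.54299 years.

3.5430 years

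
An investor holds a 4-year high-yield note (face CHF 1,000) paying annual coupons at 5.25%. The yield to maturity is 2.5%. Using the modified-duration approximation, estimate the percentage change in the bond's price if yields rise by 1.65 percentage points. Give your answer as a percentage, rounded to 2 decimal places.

-6.00%

Periodic yield y = 0.025. Modified duration first:
  t   CF        PV=CF/(1+0.025)^t    t·PV
  1        52.50        51.2195        51.2195
  2        52.50        49.9703        99.9405
  3        52.50        48.7515       146.2544
  4     1,052.50       953.5131     3,814.0522
  Σ                  1,103.4543     4,111.4666
P = 1,103.4543; D_Mac = 3.72600 yrs; D_mod = 3.72600/(1+0.025) = 3.63512 yrs.
ΔP/P ≈ -D_mod · Δy = -3.63512 × (+0.0165) = -0.059979 = -5.9979%.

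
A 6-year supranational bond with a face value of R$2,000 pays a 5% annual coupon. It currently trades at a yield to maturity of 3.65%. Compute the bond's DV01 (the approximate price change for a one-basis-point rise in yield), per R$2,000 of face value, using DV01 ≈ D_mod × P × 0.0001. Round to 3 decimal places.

R$1.107

Periodic yield y = 0.0365.
  t   CF        PV=CF/(1+0.0365)^t    t·PV
  1       100.00        96.4785        96.4785
  2       100.00        93.0811       186.1621
  3       100.00        89.8033       269.4098
  4       100.00        86.6409       346.5635
  5       100.00        83.5898       417.9492
  6     2,100.00     1,693.5712    10,161.4271
  Σ                  2,143.1647    11,477.9902
P = 2,143.1647; D_Mac = 5.35563 yrs; D_mod = 5.16703 yrs.
DV01 ≈ 5.16703 × 2,143.1647 × 0.0001 = 1.107380.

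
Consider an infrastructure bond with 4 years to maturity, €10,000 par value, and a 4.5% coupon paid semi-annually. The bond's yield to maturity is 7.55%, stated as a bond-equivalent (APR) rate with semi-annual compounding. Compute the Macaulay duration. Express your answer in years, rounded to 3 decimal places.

Periodic yield y = 0.03775. Discount each cash flow and weight by its period:
  t   CF        PV=CF/(1+0.03775)^t    t·PV
  1       225.00       216.8152       216.8152
  2       225.00       208.9282       417.8564
  3       225.00       201.3281       603.9842
  4       225.00       194.0044       776.0175
  5       225.00       186.9471       934.7357
  6       225.00       180.1466     1,080.8796
  7       225.00       173.5934     1,215.1541
  8    10,225.00     7,601.8865    60,815.0919
  Σ                  8,963.6495    66,060.5346
Price P = Σ PV = 8,963.6495.
Macaulay duration = Σ(t·PV) / P = 66,060.5346 / 8,963.6495 = 7.36983 half-year periods.
In years: 7.36983 / 2 = 3.68491 years.

3.685 years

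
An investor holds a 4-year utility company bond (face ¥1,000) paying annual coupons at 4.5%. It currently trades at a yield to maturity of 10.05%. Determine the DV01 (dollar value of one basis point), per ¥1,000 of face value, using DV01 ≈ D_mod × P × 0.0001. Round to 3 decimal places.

¥0.279

Periodic yield y = 0.1005.
  t   CF        PV=CF/(1+0.1005)^t    t·PV
  1        45.00        40.8905        40.8905
  2        45.00        37.1563        74.3126
  3        45.00        33.7631       101.2893
  4     1,045.00       712.4528     2,849.8112
  Σ                    824.2627     3,066.3036
P = 824.2627; D_Mac = 3.72006 yrs; D_mod = 3.38033 yrs.
DV01 ≈ 3.38033 × 824.2627 × 0.0001 = 0.278628.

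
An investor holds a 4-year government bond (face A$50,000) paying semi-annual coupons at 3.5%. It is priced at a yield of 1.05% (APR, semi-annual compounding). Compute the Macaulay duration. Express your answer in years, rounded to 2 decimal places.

3.78 years

Periodic yield y = 0.00525. Discount each cash flow and weight by its period:
  t   CF        PV=CF/(1+0.00525)^t    t·PV
  1       875.00       870.4302       870.4302
  2       875.00       865.8843     1,731.7687
  3       875.00       861.3622     2,584.0866
  4       875.00       856.8637     3,427.4547
  5       875.00       852.3886     4,261.9431
  6       875.00       847.9370     5,087.6217
  7       875.00       843.5085     5,904.5597
  8    50,875.00    48,787.8599   390,302.8792
  Σ                 54,786.2345   414,170.7440
Price P = Σ PV = 54,786.2345.
Macaulay duration = Σ(t·PV) / P = 414,170.7440 / 54,786.2345 = 7.55976 half-year periods.
In years: 7.55976 / 2 = 3.77988 years.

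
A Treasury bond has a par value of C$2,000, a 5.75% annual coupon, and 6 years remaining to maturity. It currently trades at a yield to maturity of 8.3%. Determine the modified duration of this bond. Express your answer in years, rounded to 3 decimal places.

Periodic yield y = 0.083. First find Macaulay duration:
  t   CF        PV=CF/(1+0.083)^t    t·PV
  1       115.00       106.1865       106.1865
  2       115.00        98.0485       196.0970
  3       115.00        90.5342       271.6025
  4       115.00        83.5957       334.3829
  5       115.00        77.1890       385.9451
  6     2,115.00     1,310.8097     7,864.8579
  Σ                  1,766.3636     9,159.0719
P = 1,766.3636; Macaulay duration = 9,159.0719 / 1,766.3636 = 5.18527 years.
Modified duration = D_Mac / (1 + y) = 5.18527 / 1.083 = 4.78788 years.

4.788 years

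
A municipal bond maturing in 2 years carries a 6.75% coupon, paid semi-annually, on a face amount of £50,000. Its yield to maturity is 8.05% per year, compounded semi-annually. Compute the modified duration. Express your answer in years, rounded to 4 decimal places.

Periodic yield y = 0.04025. First find Macaulay duration:
  t   CF        PV=CF/(1+0.04025)^t    t·PV
  1     1,687.50     1,622.2062     1,622.2062
  2     1,687.50     1,559.4388     3,118.8776
  3     1,687.50     1,499.1000     4,497.3000
  4    51,687.50    44,140.2338   176,560.9351
  Σ                 48,820.9788   185,799.3190
P = 48,820.9788; Macaulay duration = 185,799.3190 / 48,820.9788 = 3.80573 half-year periods = 1.90286 years.
Modified duration = D_Mac / (1 + y) = 1.90286 / 1.04025 = 1.82924 years.

1.8292 years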